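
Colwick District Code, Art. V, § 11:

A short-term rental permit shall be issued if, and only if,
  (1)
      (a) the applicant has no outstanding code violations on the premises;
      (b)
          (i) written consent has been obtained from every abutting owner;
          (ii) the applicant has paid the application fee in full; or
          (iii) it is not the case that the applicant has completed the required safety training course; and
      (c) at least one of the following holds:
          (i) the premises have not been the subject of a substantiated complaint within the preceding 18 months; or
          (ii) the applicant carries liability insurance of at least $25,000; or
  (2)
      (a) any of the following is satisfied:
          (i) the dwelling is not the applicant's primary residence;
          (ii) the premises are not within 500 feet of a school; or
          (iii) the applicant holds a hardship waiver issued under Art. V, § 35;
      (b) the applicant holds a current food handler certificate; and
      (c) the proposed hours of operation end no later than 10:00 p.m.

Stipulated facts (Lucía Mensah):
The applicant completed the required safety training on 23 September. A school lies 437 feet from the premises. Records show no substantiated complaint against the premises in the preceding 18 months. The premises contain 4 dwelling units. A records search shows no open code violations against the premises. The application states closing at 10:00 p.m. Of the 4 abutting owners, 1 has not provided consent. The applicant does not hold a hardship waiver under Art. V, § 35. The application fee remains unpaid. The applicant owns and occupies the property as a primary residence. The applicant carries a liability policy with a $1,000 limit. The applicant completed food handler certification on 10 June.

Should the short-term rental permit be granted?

(a) no code violations — met.
(i) all abutters consent — fails.
(ii) fee paid — not satisfied.
(iii) not (safety training) — fails.
(b) = F OR F OR F = false.
(i) no complaint in 18 mo. — holds.
(ii) insurance ≥ $25,000 — not satisfied.
(c) = T OR F = true.
(1) = T AND F AND T = false.
(i) not (primary residence) — fails.
(ii) ≥500 ft from school — fails.
(iii) hardship waiver — fails.
(a): F OR F OR F → false.
(b) food handler cert. — satisfied.
(c) closes by 10 p.m. — satisfied.
(2) = F AND T AND T = false.
Overall = F OR F = false.

No — denied.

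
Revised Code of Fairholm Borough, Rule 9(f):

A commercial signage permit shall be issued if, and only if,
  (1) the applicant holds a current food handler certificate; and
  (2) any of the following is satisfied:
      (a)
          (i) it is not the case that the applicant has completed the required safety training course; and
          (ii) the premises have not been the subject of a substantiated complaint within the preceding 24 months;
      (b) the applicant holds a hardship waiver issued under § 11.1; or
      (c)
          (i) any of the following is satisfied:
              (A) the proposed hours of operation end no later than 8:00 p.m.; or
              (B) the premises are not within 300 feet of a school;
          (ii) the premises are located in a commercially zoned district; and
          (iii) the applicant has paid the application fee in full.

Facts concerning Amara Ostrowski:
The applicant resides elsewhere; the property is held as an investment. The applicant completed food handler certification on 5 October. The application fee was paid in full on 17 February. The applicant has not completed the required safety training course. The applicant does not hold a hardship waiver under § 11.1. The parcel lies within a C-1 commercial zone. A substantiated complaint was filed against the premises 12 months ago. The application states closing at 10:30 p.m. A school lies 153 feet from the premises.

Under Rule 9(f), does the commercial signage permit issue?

(1) food handler cert. — satisfied.
(i) not (safety training) — satisfied.
(ii) no complaint in 24 mo. — not satisfied.
(a) = T AND F = false.
(b) hardship waiver — not met.
(A) closes by 8 p.m. — not satisfied.
(B) ≥300 ft from school — not satisfied.
So (i) is not satisfied (F OR F).
(ii) commercially zoned — met.
(iii) fee paid — satisfied.
(c): F AND T AND T → false.
(2) = F OR F OR F = false.
Overall: T AND F → false.

No — denied.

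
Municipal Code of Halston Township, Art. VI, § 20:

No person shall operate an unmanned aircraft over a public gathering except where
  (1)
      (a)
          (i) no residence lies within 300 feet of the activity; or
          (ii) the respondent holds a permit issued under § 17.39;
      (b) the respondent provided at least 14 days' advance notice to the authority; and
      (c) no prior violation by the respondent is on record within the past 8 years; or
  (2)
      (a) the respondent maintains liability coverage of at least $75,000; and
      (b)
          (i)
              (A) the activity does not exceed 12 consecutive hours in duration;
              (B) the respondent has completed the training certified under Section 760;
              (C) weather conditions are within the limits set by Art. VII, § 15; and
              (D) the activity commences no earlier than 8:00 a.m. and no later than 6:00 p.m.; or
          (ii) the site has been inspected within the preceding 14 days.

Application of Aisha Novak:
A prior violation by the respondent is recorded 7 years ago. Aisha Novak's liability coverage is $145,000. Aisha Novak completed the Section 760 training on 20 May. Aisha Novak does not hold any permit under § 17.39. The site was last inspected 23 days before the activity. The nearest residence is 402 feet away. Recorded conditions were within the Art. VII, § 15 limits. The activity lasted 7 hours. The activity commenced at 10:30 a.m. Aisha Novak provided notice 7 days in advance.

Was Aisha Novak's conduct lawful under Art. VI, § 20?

(i) no residence in 300 ft — met.
(ii) holds permit — not satisfied.
So (a) is satisfied (T OR F).
(b) ≥14 days' notice — not satisfied.
(c) no prior violation — not satisfied.
So (1) is not satisfied (T AND F AND F).
(a) coverage ≥ $75,000 — holds.
(A) ≤ 12 hrs duration — satisfied.
(B) training certified — holds.
(C) weather ok — met.
(D) start within hours — met.
(i): T AND T AND T AND T → true.
(ii) site inspected — not met.
(b) = T OR F = true.
(2) = T AND T = true.
Overall: F OR T → true.

Yes — lawful.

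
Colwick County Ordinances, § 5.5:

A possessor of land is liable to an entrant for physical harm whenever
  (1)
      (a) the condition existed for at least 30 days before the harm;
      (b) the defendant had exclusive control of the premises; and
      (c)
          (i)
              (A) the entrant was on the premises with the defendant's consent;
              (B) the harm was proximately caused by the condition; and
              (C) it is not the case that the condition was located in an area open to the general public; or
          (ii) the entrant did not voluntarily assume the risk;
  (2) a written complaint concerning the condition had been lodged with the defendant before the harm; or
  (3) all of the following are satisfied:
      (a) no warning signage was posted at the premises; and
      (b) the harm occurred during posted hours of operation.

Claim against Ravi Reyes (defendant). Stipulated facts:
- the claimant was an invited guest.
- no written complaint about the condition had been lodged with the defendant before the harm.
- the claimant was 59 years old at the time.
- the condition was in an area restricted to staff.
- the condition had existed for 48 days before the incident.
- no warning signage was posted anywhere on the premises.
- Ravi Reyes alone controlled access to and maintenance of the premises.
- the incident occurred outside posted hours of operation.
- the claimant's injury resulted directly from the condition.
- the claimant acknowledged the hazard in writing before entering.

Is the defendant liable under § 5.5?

(a) condition ≥30 days old — holds.
(b) exclusive control — met.
(A) consent to enter — met.
(B) proximate cause — met.
(C) not (public area) — holds.
(i): T AND T AND T → true.
(ii) no assumed risk — not satisfied.
(c): T OR F → true.
(1): T AND T AND T → true.
(2) complaint lodged — fails.
(a) no signage posted — met.
(b) during posted hours — not satisfied.
(3): T AND F → false.
Overall: T OR F OR F → true.

Yes — liable.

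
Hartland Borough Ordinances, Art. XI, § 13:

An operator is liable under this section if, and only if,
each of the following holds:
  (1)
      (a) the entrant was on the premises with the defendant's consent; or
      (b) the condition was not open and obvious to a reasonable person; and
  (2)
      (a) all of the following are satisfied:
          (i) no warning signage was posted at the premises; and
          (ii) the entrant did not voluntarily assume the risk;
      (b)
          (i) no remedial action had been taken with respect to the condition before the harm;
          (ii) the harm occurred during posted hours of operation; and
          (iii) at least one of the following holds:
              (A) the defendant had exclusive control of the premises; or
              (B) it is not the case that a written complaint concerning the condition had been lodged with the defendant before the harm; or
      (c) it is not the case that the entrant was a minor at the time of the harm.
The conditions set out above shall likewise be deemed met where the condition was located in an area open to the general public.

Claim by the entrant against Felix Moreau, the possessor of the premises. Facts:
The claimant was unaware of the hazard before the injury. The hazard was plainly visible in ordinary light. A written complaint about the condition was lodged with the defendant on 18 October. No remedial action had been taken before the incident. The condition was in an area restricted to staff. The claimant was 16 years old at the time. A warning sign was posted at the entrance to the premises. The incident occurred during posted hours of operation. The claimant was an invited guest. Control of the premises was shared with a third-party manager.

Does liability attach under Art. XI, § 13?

No — not liable.

(a) consent to enter — met.
(b) not open/obvious — not met.
(1): T OR F → true.
(i) no signage posted — fails.
(ii) no assumed risk — satisfied.
(a) = F AND T = false.
(i) no remedial action — met.
(ii) during posted hours — holds.
(A) exclusive control — fails.
(B) not (complaint lodged) — fails.
(iii): F OR F → false.
So (b) is not satisfied (T AND T AND F).
(c) not (entrant a minor) — not satisfied.
(2): F OR F OR F → false.
Overall: T AND F → false.
Exception (public area) — not satisfied.
Result: main false OR exception false → false.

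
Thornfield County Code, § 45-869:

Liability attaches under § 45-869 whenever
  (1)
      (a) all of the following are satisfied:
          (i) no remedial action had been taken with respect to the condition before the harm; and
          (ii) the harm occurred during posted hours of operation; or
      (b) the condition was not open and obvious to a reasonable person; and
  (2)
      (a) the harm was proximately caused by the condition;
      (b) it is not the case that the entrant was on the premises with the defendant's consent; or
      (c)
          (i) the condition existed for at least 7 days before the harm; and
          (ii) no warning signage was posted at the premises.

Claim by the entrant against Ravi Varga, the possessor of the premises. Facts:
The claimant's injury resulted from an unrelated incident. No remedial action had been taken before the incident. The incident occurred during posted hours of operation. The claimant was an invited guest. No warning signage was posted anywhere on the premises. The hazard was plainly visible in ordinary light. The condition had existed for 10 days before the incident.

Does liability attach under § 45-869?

Yes — liable.

(i) no remedial action — holds.
(ii) during posted hours — holds.
So (a) is satisfied (T AND T).
(b) not open/obvious — fails.
(1) = T OR F = true.
(a) proximate cause — fails.
(b) not (consent to enter) — fails.
(i) condition ≥7 days old — satisfied.
(ii) no signage posted — satisfied.
(c): T AND T → true.
(2): F OR F OR T → true.
Overall = T AND T = true.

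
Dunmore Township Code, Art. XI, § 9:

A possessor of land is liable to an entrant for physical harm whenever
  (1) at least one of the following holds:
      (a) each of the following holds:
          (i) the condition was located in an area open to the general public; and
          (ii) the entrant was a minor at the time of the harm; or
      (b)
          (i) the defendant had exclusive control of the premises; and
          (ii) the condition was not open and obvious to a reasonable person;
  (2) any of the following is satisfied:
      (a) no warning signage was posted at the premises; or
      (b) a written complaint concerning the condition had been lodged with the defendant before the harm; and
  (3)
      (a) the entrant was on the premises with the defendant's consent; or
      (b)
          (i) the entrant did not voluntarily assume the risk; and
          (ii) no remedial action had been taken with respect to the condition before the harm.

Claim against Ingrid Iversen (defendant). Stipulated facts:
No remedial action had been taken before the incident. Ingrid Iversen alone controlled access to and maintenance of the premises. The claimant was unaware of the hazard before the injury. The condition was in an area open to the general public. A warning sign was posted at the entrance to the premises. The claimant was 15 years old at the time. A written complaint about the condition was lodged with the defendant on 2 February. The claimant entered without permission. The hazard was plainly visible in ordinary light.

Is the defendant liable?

(i) public area — holds.
(ii) entrant a minor — satisfied.
So (a) is satisfied (T AND T).
(i) exclusive control — met.
(ii) not open/obvious — not met.
So (b) is not satisfied (T AND F).
(1): T OR F → true.
(a) no signage posted — not met.
(b) complaint lodged — holds.
(2): F OR T → true.
(a) consent to enter — not satisfied.
(i) no assumed risk — met.
(ii) no remedial action — satisfied.
(b) = T AND T = true.
(3): F OR T → true.
Overall = T AND T AND T = true.

Yes — liable.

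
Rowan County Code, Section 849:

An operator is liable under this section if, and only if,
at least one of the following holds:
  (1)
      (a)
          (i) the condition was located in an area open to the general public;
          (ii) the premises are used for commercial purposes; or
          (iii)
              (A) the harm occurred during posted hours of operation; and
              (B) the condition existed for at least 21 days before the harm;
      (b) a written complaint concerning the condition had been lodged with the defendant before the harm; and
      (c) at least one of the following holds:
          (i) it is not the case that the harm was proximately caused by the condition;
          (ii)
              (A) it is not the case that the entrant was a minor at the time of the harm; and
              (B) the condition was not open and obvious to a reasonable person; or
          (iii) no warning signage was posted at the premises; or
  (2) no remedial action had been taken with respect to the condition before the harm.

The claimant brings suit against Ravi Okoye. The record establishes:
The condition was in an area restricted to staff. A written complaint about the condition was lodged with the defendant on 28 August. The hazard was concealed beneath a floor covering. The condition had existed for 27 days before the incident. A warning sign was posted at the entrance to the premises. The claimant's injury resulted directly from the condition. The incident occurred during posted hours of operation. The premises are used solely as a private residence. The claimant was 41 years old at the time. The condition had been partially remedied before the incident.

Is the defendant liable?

(i) public area — fails.
(ii) commercial use — not met.
(A) during posted hours — met.
(B) condition ≥21 days old — satisfied.
(iii) = T AND T = true.
So (a) is satisfied (F OR F OR T).
(b) complaint lodged — satisfied.
(i) not (proximate cause) — fails.
(A) not (entrant a minor) — holds.
(B) not open/obvious — satisfied.
(ii): T AND T → true.
(iii) no signage posted — not met.
(c): F OR T OR F → true.
(1): T AND T AND T → true.
(2) no remedial action — fails.
So Overall is satisfied (T OR F).

Yes — liable.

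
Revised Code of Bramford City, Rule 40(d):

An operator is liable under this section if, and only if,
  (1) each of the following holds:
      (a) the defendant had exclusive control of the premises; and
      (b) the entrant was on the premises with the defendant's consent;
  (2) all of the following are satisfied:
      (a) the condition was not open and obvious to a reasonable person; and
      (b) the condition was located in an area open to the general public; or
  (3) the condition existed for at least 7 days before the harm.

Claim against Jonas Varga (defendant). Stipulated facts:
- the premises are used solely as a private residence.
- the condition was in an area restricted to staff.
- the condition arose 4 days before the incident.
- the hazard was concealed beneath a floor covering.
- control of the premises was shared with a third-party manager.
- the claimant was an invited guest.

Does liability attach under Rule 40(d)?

No — not liable.

(a) exclusive control — not satisfied.
(b) consent to enter — met.
(1) = F AND T = false.
(a) not open/obvious — satisfied.
(b) public area — not met.
So (2) is not satisfied (T AND F).
(3) condition ≥7 days old — fails.
Overall: F OR F OR F → false.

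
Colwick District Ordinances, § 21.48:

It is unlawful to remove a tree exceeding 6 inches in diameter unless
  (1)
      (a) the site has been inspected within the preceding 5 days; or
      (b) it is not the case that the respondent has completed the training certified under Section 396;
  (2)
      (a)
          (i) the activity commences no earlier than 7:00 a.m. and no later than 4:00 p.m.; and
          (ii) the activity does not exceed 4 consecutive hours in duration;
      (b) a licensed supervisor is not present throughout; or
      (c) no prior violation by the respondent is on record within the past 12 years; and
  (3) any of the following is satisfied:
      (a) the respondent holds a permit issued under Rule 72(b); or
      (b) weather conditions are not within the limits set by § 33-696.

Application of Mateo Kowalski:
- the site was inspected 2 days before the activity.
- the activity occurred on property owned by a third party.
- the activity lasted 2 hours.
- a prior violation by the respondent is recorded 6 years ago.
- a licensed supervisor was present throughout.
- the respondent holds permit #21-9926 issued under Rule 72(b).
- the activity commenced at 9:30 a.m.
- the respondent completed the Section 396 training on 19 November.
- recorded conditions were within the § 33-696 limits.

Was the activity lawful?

Yes — lawful.

(a) site inspected — satisfied.
(b) not (training certified) — not satisfied.
(1): T OR F → true.
(i) start within hours — satisfied.
(ii) ≤ 4 hrs duration — met.
(a) = T AND T = true.
(b) not (supervisor present) — not met.
(c) no prior violation — not met.
So (2) is satisfied (T OR F OR F).
(a) holds permit — satisfied.
(b) not (weather ok) — fails.
(3) = T OR F = true.
Overall: T AND T AND T → true.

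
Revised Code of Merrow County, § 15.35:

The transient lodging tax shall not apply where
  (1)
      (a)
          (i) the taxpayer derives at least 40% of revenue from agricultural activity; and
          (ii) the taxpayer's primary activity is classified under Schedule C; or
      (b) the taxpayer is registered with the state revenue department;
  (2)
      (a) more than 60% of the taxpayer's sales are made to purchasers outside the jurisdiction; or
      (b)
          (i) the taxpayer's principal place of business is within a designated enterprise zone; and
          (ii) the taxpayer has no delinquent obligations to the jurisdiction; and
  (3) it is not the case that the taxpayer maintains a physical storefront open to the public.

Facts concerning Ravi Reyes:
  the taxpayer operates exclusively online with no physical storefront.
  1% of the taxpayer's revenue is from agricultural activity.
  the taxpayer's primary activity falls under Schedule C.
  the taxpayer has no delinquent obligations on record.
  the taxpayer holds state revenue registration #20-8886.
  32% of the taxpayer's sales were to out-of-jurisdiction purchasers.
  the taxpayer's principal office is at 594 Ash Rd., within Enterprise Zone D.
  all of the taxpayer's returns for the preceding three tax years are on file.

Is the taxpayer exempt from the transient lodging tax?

Yes — exempt.

(i) ≥40% agricultural — not satisfied.
(ii) Schedule C activity — holds.
So (a) is not satisfied (F AND T).
(b) state-registered — holds.
So (1) is satisfied (F OR T).
(a) >60% out-of-jur. sales — not met.
(i) in enterprise zone — satisfied.
(ii) no delinquency — satisfied.
(b) = T AND T = true.
(2) = F OR T = true.
(3) not (has storefront) — holds.
Overall: T AND T AND T → true.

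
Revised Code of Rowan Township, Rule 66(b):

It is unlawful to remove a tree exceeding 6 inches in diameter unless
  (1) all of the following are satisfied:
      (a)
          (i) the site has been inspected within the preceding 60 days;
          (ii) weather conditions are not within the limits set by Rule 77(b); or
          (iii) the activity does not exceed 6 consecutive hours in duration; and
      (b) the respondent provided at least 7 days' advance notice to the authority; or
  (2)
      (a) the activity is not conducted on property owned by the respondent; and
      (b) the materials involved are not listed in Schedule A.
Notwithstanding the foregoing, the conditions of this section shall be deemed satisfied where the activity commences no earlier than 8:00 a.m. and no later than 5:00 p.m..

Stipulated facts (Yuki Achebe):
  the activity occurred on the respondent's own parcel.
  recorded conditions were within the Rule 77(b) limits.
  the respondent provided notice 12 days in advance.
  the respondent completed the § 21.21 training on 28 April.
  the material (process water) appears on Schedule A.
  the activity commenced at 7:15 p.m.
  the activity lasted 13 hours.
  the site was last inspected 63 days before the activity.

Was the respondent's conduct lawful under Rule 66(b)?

(i) site inspected — not satisfied.
(ii) not (weather ok) — fails.
(iii) ≤ 6 hrs duration — not met.
So (a) is not satisfied (F OR F OR F).
(b) ≥7 days' notice — holds.
So (1) is not satisfied (F AND T).
(a) not (own property) — fails.
(b) not (Schedule A material) — not met.
(2) = F AND F = false.
So Overall is not satisfied (F OR F).
Exception (start within hours) — not satisfied.
Result: main false OR exception false → false.

No — unlawful.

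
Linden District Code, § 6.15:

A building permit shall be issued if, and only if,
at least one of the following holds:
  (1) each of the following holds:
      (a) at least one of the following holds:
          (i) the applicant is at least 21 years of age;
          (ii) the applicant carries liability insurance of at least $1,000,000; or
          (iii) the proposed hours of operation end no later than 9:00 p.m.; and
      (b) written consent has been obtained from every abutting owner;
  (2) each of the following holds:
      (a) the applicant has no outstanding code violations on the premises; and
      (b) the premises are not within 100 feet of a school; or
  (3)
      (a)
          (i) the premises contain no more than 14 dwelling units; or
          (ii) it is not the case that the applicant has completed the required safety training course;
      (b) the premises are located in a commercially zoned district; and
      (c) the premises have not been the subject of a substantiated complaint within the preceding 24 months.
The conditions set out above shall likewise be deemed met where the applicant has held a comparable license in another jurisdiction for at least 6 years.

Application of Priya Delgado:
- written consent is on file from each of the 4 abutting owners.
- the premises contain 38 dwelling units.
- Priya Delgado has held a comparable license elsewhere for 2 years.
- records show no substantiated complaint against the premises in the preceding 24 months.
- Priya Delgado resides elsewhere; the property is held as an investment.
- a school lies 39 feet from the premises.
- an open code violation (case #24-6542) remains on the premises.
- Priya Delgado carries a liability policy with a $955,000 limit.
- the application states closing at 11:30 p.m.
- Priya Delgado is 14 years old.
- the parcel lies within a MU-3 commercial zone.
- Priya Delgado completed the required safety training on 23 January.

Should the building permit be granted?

No — denied.

(i) age ≥ 21 — fails.
(ii) insurance ≥ $1,000,000 — not satisfied.
(iii) closes by 9 p.m. — not satisfied.
So (a) is not satisfied (F OR F OR F).
(b) all abutters consent — holds.
(1) = F AND T = false.
(a) no code violations — not satisfied.
(b) ≥100 ft from school — not satisfied.
(2): F AND F → false.
(i) ≤ 14 units — fails.
(ii) not (safety training) — fails.
So (a) is not satisfied (F OR F).
(b) commercially zoned — holds.
(c) no complaint in 24 mo. — satisfied.
(3): F AND T AND T → false.
So Overall is not satisfied (F OR F OR F).
Exception (prior license ≥ 6 yr) — not satisfied.
Result: main false OR exception false → false.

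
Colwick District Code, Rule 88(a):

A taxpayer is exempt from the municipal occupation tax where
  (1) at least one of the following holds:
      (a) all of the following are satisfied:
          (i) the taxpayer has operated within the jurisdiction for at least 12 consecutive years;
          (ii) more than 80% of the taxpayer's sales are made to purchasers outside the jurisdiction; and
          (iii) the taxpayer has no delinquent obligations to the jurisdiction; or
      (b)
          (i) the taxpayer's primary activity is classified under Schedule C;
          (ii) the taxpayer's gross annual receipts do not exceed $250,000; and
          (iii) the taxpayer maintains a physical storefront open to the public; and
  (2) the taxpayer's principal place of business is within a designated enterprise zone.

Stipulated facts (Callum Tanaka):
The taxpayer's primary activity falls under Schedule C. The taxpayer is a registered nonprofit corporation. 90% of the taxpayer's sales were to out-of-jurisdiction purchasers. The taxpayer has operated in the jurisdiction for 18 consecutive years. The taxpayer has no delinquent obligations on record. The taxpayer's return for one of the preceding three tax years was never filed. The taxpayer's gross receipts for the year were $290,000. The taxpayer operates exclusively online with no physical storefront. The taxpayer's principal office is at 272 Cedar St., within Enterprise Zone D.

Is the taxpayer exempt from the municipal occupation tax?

Yes — exempt.

(i) ≥ 12 yrs in jurisdiction — met.
(ii) >80% out-of-jur. sales — satisfied.
(iii) no delinquency — holds.
So (a) is satisfied (T AND T AND T).
(i) Schedule C activity — met.
(ii) receipts ≤ $250,000 — not satisfied.
(iii) has storefront — fails.
So (b) is not satisfied (T AND F AND F).
(1) = T OR F = true.
(2) in enterprise zone — satisfied.
So Overall is satisfied (T AND T).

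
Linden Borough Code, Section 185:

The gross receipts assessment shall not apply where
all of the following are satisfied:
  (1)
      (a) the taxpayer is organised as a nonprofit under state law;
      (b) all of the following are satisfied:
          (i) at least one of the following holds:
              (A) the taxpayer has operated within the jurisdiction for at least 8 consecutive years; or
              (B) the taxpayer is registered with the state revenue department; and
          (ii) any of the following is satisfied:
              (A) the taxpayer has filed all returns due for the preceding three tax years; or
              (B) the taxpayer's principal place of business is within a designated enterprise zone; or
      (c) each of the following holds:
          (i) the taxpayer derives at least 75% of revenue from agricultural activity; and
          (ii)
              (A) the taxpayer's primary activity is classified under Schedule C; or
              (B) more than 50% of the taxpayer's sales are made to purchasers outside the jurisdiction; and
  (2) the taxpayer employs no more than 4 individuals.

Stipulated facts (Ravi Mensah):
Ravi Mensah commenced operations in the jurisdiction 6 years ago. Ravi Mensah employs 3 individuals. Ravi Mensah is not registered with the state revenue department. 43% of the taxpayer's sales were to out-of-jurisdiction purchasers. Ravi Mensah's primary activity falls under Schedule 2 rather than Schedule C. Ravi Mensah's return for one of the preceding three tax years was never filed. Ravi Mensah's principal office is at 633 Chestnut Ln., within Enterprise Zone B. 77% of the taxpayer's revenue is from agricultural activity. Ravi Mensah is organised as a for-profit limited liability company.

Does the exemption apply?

(a) nonprofit — not met.
(A) ≥ 8 yrs in jurisdiction — not satisfied.
(B) state-registered — not satisfied.
(i) = F OR F = false.
(A) returns current — not met.
(B) in enterprise zone — holds.
So (ii) is satisfied (F OR T).
(b): F AND T → false.
(i) ≥75% agricultural — holds.
(A) Schedule C activity — not satisfied.
(B) >50% out-of-jur. sales — not met.
(ii) = F OR F = false.
So (c) is not satisfied (T AND F).
(1) = F OR F OR F = false.
(2) ≤ 4 employees — met.
Overall = F AND T = false.

No — not exempt.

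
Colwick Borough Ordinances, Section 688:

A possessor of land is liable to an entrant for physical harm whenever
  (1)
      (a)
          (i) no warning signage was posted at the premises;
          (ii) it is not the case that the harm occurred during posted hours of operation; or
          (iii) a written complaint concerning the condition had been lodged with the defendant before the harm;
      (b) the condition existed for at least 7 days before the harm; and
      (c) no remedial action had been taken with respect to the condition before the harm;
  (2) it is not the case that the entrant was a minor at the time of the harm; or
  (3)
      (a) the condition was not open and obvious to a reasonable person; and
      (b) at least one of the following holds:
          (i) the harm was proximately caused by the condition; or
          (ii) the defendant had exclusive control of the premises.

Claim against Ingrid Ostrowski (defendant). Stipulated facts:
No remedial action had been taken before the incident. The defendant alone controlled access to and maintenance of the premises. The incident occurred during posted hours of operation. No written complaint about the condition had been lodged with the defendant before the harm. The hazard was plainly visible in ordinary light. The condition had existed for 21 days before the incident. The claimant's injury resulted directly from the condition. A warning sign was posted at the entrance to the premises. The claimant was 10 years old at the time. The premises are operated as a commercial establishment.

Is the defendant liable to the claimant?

No — not liable.

(i) no signage posted — not met.
(ii) not (during posted hours) — not met.
(iii) complaint lodged — not satisfied.
(a): F OR F OR F → false.
(b) condition ≥7 days old — holds.
(c) no remedial action — met.
So (1) is not satisfied (F AND T AND T).
(2) not (entrant a minor) — not met.
(a) not open/obvious — not satisfied.
(i) proximate cause — met.
(ii) exclusive control — met.
(b): T OR T → true.
So (3) is not satisfied (F AND T).
Overall: F OR F OR F → false.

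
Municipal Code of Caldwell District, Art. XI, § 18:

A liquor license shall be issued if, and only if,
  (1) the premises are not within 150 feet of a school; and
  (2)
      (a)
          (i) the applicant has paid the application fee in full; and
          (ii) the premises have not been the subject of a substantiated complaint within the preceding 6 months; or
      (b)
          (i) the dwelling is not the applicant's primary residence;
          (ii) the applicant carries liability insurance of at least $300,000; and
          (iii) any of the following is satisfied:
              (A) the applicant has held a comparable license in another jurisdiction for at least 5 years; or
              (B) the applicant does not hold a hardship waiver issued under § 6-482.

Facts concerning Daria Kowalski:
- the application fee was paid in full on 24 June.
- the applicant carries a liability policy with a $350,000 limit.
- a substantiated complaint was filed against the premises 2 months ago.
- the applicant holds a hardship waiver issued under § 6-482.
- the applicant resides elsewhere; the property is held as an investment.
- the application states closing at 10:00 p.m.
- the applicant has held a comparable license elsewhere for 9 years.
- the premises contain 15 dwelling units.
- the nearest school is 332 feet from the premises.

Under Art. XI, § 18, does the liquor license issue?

(1) ≥150 ft from school — holds.
(i) fee paid — holds.
(ii) no complaint in 6 mo. — fails.
(a) = T AND F = false.
(i) not (primary residence) — met.
(ii) insurance ≥ $300,000 — holds.
(A) prior license ≥ 5 yr — met.
(B) not (hardship waiver) — not satisfied.
(iii) = T OR F = true.
(b) = T AND T AND T = true.
(2): F OR T → true.
So Overall is satisfied (T AND T).

Yes — granted.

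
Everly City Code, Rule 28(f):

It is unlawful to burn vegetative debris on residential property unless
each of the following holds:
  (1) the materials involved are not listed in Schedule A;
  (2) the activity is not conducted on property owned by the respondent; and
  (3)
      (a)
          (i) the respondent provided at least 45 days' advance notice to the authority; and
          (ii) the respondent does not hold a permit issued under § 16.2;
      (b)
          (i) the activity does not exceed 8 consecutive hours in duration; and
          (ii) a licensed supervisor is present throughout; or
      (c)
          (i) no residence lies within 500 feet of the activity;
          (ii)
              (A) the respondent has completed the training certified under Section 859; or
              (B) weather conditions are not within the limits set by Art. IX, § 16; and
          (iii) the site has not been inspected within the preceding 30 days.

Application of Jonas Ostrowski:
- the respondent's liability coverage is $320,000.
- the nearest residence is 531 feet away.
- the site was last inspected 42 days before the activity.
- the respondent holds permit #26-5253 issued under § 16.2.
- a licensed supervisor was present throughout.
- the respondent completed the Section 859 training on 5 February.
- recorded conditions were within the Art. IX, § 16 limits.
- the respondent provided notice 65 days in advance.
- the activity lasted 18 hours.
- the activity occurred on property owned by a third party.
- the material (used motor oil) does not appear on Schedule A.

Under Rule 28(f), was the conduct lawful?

(1) not (Schedule A material) — met.
(2) not (own property) — holds.
(i) ≥45 days' notice — holds.
(ii) not (holds permit) — fails.
(a) = T AND F = false.
(i) ≤ 8 hrs duration — not met.
(ii) supervisor present — satisfied.
So (b) is not satisfied (F AND T).
(i) no residence in 500 ft — holds.
(A) training certified — holds.
(B) not (weather ok) — not met.
(ii): T OR F → true.
(iii) not (site inspected) — met.
(c): T AND T AND T → true.
(3) = F OR F OR T = true.
So Overall is satisfied (T AND T AND T).

Yes — lawful.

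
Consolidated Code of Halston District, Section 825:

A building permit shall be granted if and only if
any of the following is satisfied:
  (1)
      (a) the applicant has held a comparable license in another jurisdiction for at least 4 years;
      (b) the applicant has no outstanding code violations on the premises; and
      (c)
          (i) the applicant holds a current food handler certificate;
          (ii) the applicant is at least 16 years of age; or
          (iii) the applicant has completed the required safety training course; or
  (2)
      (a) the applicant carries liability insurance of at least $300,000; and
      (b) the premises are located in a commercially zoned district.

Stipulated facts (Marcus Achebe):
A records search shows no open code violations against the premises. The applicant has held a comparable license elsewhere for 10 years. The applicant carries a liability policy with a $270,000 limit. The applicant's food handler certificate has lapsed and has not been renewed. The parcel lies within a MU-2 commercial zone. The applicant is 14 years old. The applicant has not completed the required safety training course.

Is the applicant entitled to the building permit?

No — denied.

(a) prior license ≥ 4 yr — holds.
(b) no code violations — met.
(i) food handler cert. — not satisfied.
(ii) age ≥ 16 — not satisfied.
(iii) safety training — not met.
So (c) is not satisfied (F OR F OR F).
(1) = T AND T AND F = false.
(a) insurance ≥ $300,000 — fails.
(b) commercially zoned — holds.
(2): F AND T → false.
Overall: F OR F → false.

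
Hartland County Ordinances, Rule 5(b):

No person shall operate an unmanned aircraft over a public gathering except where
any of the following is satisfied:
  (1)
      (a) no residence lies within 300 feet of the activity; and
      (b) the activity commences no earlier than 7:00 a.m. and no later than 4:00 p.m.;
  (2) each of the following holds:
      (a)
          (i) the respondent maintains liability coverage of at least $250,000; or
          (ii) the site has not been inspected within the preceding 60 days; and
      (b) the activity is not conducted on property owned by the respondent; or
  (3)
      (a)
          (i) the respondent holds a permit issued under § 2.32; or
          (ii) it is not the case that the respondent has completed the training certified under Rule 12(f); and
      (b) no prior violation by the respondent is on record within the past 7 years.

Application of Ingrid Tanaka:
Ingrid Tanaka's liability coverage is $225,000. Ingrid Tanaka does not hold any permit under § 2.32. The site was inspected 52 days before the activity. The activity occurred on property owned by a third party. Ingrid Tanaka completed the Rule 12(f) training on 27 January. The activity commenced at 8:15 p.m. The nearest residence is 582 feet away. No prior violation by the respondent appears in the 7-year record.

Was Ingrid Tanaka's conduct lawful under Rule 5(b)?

(a) no residence in 300 ft — met.
(b) start within hours — not met.
So (1) is not satisfied (T AND F).
(i) coverage ≥ $250,000 — not met.
(ii) not (site inspected) — fails.
(a): F OR F → false.
(b) not (own property) — holds.
So (2) is not satisfied (F AND T).
(i) holds permit — not satisfied.
(ii) not (training certified) — not satisfied.
(a): F OR F → false.
(b) no prior violation — satisfied.
So (3) is not satisfied (F AND T).
So Overall is not satisfied (F OR F OR F).

No — unlawful.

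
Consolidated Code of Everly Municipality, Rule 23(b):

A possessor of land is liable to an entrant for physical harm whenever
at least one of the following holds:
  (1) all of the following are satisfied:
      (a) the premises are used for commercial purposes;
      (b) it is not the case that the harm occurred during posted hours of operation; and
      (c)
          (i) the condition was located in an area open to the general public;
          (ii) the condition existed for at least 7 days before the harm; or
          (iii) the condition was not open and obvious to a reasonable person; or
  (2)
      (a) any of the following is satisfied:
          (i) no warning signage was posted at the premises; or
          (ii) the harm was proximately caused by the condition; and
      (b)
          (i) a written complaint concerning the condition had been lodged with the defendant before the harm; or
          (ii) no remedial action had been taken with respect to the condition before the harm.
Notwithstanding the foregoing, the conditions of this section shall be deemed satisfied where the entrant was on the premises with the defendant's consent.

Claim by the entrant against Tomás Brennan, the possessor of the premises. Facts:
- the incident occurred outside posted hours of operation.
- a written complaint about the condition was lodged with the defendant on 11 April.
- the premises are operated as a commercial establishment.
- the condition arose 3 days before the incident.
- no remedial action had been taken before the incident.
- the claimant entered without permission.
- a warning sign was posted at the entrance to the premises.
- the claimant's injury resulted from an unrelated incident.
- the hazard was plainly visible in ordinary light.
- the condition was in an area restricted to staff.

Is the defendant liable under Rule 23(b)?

(a) commercial use — met.
(b) not (during posted hours) — satisfied.
(i) public area — fails.
(ii) condition ≥7 days old — fails.
(iii) not open/obvious — not met.
(c): F OR F OR F → false.
(1) = T AND T AND F = false.
(i) no signage posted — not met.
(ii) proximate cause — not satisfied.
(a) = F OR F = false.
(i) complaint lodged — holds.
(ii) no remedial action — met.
(b) = T OR T = true.
(2) = F AND T = false.
Overall: F OR F → false.
Exception (consent to enter) — not satisfied.
Result: main false OR exception false → false.

No — not liable.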